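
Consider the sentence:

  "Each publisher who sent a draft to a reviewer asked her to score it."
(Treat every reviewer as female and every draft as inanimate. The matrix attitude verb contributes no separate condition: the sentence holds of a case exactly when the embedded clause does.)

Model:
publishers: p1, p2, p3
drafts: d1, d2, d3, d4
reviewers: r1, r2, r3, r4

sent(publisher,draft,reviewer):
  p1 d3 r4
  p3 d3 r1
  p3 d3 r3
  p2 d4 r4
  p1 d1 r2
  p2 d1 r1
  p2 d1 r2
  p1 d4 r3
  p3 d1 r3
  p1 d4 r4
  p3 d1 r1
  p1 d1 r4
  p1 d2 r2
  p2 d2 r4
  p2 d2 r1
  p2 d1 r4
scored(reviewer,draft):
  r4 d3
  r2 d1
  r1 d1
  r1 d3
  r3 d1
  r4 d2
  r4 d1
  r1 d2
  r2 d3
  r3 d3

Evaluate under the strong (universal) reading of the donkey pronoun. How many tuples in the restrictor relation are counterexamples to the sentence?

4

"her" takes "a reviewer" as antecedent and "it" takes "a draft"; both are donkey pronouns co-varying with the restrictor.
Strong reading: for every (p,d,r) with sent(p,d,r), scored(r,d).
Restrictor triples: (p1,d1,r2)→scored(r2,d1) ✓  (p1,d1,r4)→scored(r4,d1) ✓  (p1,d2,r2)→scored(r2,d2) ✗  (p1,d3,r4)→scored(r4,d3) ✓  (p1,d4,r3)→scored(r3,d4) ✗  (p1,d4,r4)→scored(r4,d4) ✗  (p2,d1,r1)→scored(r1,d1) ✓  (p2,d1,r2)→scored(r2,d1) ✓  (p2,d1,r4)→scored(r4,d1) ✓  (p2,d2,r1)→scored(r1,d2) ✓  (p2,d2,r4)→scored(r4,d2) ✓  (p2,d4,r4)→scored(r4,d4) ✗  (p3,d1,r1)→scored(r1,d1) ✓  (p3,d1,r3)→scored(r3,d1) ✓  (p3,d3,r1)→scored(r1,d3) ✓  (p3,d3,r3)→scored(r3,d3) ✓
Counterexamples (restrictor triples failing the scope): 4.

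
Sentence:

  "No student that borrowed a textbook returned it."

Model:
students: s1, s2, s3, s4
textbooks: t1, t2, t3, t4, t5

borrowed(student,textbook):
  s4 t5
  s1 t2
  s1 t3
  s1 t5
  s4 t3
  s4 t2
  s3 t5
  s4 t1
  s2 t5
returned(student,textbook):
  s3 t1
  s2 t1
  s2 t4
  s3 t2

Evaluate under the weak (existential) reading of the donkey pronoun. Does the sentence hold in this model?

True

"it" takes "a textbook" as antecedent — a donkey pronoun bound across the clause boundary.
Truth condition: for no (s,t) with borrowed(s,t) does returned(s,t) hold.
Restrictor pairs — does the scope hold? (s1,t2):fails  (s1,t3):fails  (s1,t5):fails  (s2,t5):fails  (s3,t5):fails  (s4,t1):fails  (s4,t2):fails  (s4,t3):fails  (s4,t5):fails
Scope holds for no restrictor pair, so the sentence is true.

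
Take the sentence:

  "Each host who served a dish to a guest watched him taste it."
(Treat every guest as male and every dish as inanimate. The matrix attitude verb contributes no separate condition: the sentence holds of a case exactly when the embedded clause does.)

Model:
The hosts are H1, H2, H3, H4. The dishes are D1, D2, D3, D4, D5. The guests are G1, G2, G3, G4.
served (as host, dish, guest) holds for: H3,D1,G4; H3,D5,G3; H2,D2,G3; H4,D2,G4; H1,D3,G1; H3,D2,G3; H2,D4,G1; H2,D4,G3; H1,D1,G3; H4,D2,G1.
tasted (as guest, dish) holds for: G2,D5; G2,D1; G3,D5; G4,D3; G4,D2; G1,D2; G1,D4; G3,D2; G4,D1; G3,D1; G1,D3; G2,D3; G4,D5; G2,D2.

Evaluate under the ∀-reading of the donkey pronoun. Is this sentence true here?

"him" takes "a guest" as antecedent and "it" takes "a dish"; both are donkey pronouns co-varying with the restrictor.
Strong reading: for every (h,d,g) with served(h,d,g), tasted(g,d).
Restrictor triples: (H1,D1,G3)→tasted(G3,D1) ✓  (H1,D3,G1)→tasted(G1,D3) ✓  (H2,D2,G3)→tasted(G3,D2) ✓  (H2,D4,G1)→tasted(G1,D4) ✓  (H2,D4,G3)→tasted(G3,D4) ✗  (H3,D1,G4)→tasted(G4,D1) ✓  (H3,D2,G3)→tasted(G3,D2) ✓  (H3,D5,G3)→tasted(G3,D5) ✓  (H4,D2,G1)→tasted(G1,D2) ✓  (H4,D2,G4)→tasted(G4,D2) ✓
Counterexample: (H2,D4,G3) — tasted(G3,D4) does not hold.

False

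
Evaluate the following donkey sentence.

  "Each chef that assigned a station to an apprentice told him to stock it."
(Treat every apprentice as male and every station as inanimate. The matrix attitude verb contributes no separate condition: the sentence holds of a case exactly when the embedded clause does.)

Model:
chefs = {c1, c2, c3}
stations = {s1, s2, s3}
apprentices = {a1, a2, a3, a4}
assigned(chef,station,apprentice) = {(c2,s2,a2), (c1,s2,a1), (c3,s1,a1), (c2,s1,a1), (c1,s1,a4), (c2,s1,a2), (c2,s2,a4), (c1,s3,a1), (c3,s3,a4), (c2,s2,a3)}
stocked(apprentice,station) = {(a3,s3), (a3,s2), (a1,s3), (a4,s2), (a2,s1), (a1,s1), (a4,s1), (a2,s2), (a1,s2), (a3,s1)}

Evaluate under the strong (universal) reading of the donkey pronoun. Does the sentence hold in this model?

False

"him" takes "an apprentice" as antecedent and "it" takes "a station"; both are donkey pronouns co-varying with the restrictor.
Strong reading: for every (c,s,a) with assigned(c,s,a), stocked(a,s).
Restrictor triples: (c1,s1,a4)→stocked(a4,s1) ✓  (c1,s2,a1)→stocked(a1,s2) ✓  (c1,s3,a1)→stocked(a1,s3) ✓  (c2,s1,a1)→stocked(a1,s1) ✓  (c2,s1,a2)→stocked(a2,s1) ✓  (c2,s2,a2)→stocked(a2,s2) ✓  (c2,s2,a3)→stocked(a3,s2) ✓  (c2,s2,a4)→stocked(a4,s2) ✓  (c3,s1,a1)→stocked(a1,s1) ✓  (c3,s3,a4)→stocked(a4,s3) ✗
Counterexample: (c3,s3,a4) — stocked(a4,s3) does not hold.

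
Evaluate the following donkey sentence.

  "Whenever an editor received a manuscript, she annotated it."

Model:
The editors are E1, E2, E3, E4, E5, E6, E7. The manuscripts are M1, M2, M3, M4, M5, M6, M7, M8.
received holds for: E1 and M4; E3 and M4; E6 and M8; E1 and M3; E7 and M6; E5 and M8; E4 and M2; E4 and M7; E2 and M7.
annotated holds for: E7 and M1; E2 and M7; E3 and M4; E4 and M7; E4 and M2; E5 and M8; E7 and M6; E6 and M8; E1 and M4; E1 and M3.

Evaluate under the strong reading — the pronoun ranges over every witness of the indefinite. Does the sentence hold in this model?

"it" takes "a manuscript" as antecedent — a donkey pronoun bound across the clause boundary.
Strong reading: for every (e,m) with received(e,m), annotated(e,m).
Restrictor pairs: (E1,M3) ✓  (E1,M4) ✓  (E2,M7) ✓  (E3,M4) ✓  (E4,M2) ✓  (E4,M7) ✓  (E5,M8) ✓  (E6,M8) ✓  (E7,M6) ✓
Every restrictor pair satisfies the scope.

True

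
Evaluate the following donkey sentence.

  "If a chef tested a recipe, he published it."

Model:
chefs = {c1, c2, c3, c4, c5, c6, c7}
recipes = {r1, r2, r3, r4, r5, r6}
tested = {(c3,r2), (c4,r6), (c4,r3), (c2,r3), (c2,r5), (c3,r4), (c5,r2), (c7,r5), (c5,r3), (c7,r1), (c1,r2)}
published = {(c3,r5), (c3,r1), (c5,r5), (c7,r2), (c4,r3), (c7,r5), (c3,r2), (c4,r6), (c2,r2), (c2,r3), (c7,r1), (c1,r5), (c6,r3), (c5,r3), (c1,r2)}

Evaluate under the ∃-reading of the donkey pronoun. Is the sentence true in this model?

"it" takes "a recipe" as antecedent — a donkey pronoun bound across the clause boundary.
Weak reading: every chef c with some tested-recipe has at least one tested-recipe r such that published(c,r).
Per chef: c1:✓  c2:✓  c3:✓  c4:✓  c5:✓  c7:✓
Every chef in the restrictor has a witness.

True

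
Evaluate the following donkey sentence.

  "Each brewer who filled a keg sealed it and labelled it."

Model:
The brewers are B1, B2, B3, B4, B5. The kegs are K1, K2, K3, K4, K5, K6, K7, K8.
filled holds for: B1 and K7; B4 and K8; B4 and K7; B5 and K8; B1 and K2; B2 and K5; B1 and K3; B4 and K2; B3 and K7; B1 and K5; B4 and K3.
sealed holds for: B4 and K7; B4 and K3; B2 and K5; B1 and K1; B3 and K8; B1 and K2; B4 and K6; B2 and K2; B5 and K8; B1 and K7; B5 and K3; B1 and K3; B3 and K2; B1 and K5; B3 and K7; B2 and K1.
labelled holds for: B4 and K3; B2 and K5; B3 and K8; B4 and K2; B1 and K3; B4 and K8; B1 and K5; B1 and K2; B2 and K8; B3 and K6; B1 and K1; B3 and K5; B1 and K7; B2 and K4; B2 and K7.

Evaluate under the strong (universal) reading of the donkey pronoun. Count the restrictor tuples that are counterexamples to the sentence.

"it" takes "a keg" as antecedent — a donkey pronoun bound across the clause boundary.
Strong reading: for every (b,k) with filled(b,k), sealed(b,k) ∧ labelled(b,k).
Restrictor pairs: (B1,K2) ✓  (B1,K3) ✓  (B1,K5) ✓  (B1,K7) ✓  (B2,K5) ✓  (B3,K7) ✗  (B4,K2) ✗  (B4,K3) ✓  (B4,K7) ✗  (B4,K8) ✗  (B5,K8) ✗
Counterexamples (restrictor pairs failing the scope): 5.

5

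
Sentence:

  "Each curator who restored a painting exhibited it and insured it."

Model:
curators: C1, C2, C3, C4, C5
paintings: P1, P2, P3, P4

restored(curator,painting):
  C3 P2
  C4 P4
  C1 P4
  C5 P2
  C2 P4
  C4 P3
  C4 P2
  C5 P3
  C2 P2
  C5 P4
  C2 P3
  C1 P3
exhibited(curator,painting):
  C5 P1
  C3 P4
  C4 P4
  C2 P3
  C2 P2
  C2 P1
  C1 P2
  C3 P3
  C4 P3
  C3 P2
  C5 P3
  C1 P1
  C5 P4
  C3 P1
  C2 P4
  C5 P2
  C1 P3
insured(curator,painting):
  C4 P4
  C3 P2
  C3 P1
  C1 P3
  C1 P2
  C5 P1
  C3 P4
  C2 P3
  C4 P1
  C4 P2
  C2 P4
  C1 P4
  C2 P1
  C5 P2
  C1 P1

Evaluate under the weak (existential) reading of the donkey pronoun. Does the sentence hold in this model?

True

"it" takes "a painting" as antecedent — a donkey pronoun bound across the clause boundary.
Weak reading: every curator c with some restored-painting has at least one restored-painting p such that exhibited(c,p) ∧ insured(c,p).
Per curator: C1:✓  C2:✓  C3:✓  C4:✓  C5:✓
Every curator in the restrictor has a witness.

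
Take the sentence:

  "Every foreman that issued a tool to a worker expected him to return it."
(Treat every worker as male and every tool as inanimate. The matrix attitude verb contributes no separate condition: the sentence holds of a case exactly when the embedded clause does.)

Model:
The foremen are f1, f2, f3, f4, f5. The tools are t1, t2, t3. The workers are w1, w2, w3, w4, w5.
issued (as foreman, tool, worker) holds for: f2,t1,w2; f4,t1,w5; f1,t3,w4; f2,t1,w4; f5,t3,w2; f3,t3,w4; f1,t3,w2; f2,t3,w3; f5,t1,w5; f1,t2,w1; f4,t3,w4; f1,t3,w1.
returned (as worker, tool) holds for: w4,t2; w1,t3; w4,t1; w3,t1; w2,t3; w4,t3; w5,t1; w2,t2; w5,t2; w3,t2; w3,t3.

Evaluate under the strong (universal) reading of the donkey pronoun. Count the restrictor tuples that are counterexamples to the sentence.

2

"him" takes "a worker" as antecedent and "it" takes "a tool"; both are donkey pronouns co-varying with the restrictor.
Strong reading: for every (f,t,w) with issued(f,t,w), returned(w,t).
Restrictor triples: (f1,t2,w1)→returned(w1,t2) ✗  (f1,t3,w1)→returned(w1,t3) ✓  (f1,t3,w2)→returned(w2,t3) ✓  (f1,t3,w4)→returned(w4,t3) ✓  (f2,t1,w2)→returned(w2,t1) ✗  (f2,t1,w4)→returned(w4,t1) ✓  (f2,t3,w3)→returned(w3,t3) ✓  (f3,t3,w4)→returned(w4,t3) ✓  (f4,t1,w5)→returned(w5,t1) ✓  (f4,t3,w4)→returned(w4,t3) ✓  (f5,t1,w5)→returned(w5,t1) ✓  (f5,t3,w2)→returned(w2,t3) ✓
Counterexamples (restrictor triples failing the scope): 2.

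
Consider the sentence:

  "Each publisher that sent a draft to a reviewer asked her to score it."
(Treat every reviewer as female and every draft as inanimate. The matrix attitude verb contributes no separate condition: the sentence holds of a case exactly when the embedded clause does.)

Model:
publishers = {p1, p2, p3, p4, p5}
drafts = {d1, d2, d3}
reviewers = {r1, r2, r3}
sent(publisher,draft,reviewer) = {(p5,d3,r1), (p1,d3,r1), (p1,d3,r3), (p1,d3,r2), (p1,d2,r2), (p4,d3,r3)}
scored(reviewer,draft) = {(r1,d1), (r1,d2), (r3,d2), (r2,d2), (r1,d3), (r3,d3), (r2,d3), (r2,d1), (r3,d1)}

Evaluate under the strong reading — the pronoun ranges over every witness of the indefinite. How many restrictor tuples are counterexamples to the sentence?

"her" takes "a reviewer" as antecedent and "it" takes "a draft"; both are donkey pronouns co-varying with the restrictor.
Strong reading: for every (p,d,r) with sent(p,d,r), scored(r,d).
Restrictor triples: (p1,d2,r2)→scored(r2,d2) ✓  (p1,d3,r1)→scored(r1,d3) ✓  (p1,d3,r2)→scored(r2,d3) ✓  (p1,d3,r3)→scored(r3,d3) ✓  (p4,d3,r3)→scored(r3,d3) ✓  (p5,d3,r1)→scored(r1,d3) ✓
Counterexamples (restrictor triples failing the scope): 0.

0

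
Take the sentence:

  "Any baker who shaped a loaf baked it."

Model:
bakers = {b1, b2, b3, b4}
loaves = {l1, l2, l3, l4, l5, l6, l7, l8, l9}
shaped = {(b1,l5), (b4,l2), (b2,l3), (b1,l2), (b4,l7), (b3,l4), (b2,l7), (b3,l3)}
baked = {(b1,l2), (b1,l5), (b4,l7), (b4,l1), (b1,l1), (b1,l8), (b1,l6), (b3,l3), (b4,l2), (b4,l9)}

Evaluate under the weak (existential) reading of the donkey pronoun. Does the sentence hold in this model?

False

"it" takes "a loaf" as antecedent — a donkey pronoun bound across the clause boundary.
Weak reading: every baker b with some shaped-loaf has at least one shaped-loaf l such that baked(b,l).
Per baker: b1:✓  b2:✗  b3:✓  b4:✓
b2 has no witness among its shaped-loaves.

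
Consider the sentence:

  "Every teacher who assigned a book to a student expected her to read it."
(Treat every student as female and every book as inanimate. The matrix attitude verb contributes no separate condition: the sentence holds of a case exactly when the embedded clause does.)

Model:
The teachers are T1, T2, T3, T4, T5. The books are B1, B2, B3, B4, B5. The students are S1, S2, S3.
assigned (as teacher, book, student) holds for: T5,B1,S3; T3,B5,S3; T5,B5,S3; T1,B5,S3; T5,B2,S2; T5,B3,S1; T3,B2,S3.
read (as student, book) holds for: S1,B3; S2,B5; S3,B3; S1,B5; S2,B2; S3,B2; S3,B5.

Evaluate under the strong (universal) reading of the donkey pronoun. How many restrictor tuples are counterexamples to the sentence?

1

"her" takes "a student" as antecedent and "it" takes "a book"; both are donkey pronouns co-varying with the restrictor.
Strong reading: for every (t,b,s) with assigned(t,b,s), read(s,b).
Restrictor triples: (T1,B5,S3)→read(S3,B5) ✓  (T3,B2,S3)→read(S3,B2) ✓  (T3,B5,S3)→read(S3,B5) ✓  (T5,B1,S3)→read(S3,B1) ✗  (T5,B2,S2)→read(S2,B2) ✓  (T5,B3,S1)→read(S1,B3) ✓  (T5,B5,S3)→read(S3,B5) ✓
Counterexamples (restrictor triples failing the scope): 1.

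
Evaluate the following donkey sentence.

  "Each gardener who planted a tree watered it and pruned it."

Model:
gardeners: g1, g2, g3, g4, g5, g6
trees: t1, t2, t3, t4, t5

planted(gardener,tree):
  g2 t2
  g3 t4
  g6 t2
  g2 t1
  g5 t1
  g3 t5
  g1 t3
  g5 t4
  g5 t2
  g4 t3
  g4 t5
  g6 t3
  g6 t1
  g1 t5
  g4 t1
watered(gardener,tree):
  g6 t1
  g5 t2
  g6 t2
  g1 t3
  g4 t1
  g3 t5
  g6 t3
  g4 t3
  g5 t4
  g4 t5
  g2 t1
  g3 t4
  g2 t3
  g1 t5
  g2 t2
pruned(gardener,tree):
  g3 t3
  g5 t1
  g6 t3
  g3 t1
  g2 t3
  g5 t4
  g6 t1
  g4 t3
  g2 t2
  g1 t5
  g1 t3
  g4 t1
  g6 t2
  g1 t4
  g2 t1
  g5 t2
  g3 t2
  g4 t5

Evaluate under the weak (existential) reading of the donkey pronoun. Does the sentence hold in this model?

"it" takes "a tree" as antecedent — a donkey pronoun bound across the clause boundary.
Weak reading: every gardener g with some planted-tree has at least one planted-tree t such that watered(g,t) ∧ pruned(g,t).
Per gardener: g1:✓  g2:✓  g3:✗  g4:✓  g5:✓  g6:✓
g3 has no witness among its planted-trees.

False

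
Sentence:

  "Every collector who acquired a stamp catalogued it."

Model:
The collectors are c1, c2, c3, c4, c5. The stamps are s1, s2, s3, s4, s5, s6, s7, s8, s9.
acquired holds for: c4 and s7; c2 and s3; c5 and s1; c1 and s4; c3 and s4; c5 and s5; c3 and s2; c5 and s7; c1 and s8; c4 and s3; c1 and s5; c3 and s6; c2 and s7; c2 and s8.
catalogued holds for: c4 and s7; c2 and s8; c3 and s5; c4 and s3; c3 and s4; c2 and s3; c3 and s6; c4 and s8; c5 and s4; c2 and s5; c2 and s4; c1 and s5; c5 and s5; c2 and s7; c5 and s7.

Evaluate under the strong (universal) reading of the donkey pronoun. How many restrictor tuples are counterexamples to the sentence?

"it" takes "a stamp" as antecedent — a donkey pronoun bound across the clause boundary.
Strong reading: for every (c,s) with acquired(c,s), catalogued(c,s).
Restrictor pairs: (c1,s4) ✗  (c1,s5) ✓  (c1,s8) ✗  (c2,s3) ✓  (c2,s7) ✓  (c2,s8) ✓  (c3,s2) ✗  (c3,s4) ✓  (c3,s6) ✓  (c4,s3) ✓  (c4,s7) ✓  (c5,s1) ✗  (c5,s5) ✓  (c5,s7) ✓
Counterexamples (restrictor pairs failing the scope): 4.

4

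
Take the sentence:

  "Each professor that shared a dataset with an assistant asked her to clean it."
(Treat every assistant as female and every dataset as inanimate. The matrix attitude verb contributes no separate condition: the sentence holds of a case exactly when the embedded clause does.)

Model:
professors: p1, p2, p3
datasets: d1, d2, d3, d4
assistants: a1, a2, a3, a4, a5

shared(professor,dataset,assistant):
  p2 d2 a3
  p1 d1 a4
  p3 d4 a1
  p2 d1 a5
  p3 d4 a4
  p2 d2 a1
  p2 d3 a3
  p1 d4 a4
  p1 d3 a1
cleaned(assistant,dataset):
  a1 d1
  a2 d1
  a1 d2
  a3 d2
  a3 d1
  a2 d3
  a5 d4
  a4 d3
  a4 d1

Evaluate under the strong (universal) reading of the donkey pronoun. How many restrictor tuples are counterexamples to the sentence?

6

"her" takes "an assistant" as antecedent and "it" takes "a dataset"; both are donkey pronouns co-varying with the restrictor.
Strong reading: for every (p,d,a) with shared(p,d,a), cleaned(a,d).
Restrictor triples: (p1,d1,a4)→cleaned(a4,d1) ✓  (p1,d3,a1)→cleaned(a1,d3) ✗  (p1,d4,a4)→cleaned(a4,d4) ✗  (p2,d1,a5)→cleaned(a5,d1) ✗  (p2,d2,a1)→cleaned(a1,d2) ✓  (p2,d2,a3)→cleaned(a3,d2) ✓  (p2,d3,a3)→cleaned(a3,d3) ✗  (p3,d4,a1)→cleaned(a1,d4) ✗  (p3,d4,a4)→cleaned(a4,d4) ✗
Counterexamples (restrictor triples failing the scope): 6.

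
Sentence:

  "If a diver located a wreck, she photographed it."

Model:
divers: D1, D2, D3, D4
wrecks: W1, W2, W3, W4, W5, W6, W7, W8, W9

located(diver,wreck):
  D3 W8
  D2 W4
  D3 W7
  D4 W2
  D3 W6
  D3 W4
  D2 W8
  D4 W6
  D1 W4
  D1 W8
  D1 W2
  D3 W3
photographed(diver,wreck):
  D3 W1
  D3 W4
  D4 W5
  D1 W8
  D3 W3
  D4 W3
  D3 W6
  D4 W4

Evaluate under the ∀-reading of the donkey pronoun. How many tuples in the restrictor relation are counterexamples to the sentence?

"it" takes "a wreck" as antecedent — a donkey pronoun bound across the clause boundary.
Strong reading: for every (d,w) with located(d,w), photographed(d,w).
Restrictor pairs: (D1,W2) ✗  (D1,W4) ✗  (D1,W8) ✓  (D2,W4) ✗  (D2,W8) ✗  (D3,W3) ✓  (D3,W4) ✓  (D3,W6) ✓  (D3,W7) ✗  (D3,W8) ✗  (D4,W2) ✗  (D4,W6) ✗
Counterexamples (restrictor pairs failing the scope): 8.

8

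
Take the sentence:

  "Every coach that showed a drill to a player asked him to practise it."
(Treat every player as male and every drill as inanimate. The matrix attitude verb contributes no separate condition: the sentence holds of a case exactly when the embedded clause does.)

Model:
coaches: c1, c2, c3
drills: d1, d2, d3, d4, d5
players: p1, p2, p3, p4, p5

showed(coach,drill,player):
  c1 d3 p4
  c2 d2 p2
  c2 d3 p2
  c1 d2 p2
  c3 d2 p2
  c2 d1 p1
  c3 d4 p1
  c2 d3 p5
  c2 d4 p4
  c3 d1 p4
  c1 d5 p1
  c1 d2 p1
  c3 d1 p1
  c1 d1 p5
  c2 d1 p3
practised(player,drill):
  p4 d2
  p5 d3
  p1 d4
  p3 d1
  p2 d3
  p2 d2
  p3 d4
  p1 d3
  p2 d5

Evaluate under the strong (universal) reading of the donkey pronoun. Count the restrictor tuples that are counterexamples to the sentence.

"him" takes "a player" as antecedent and "it" takes "a drill"; both are donkey pronouns co-varying with the restrictor.
Strong reading: for every (c,d,p) with showed(c,d,p), practised(p,d).
Restrictor triples: (c1,d1,p5)→practised(p5,d1) ✗  (c1,d2,p1)→practised(p1,d2) ✗  (c1,d2,p2)→practised(p2,d2) ✓  (c1,d3,p4)→practised(p4,d3) ✗  (c1,d5,p1)→practised(p1,d5) ✗  (c2,d1,p1)→practised(p1,d1) ✗  (c2,d1,p3)→practised(p3,d1) ✓  (c2,d2,p2)→practised(p2,d2) ✓  (c2,d3,p2)→practised(p2,d3) ✓  (c2,d3,p5)→practised(p5,d3) ✓  (c2,d4,p4)→practised(p4,d4) ✗  (c3,d1,p1)→practised(p1,d1) ✗  (c3,d1,p4)→practised(p4,d1) ✗  (c3,d2,p2)→practised(p2,d2) ✓  (c3,d4,p1)→practised(p1,d4) ✓
Counterexamples (restrictor triples failing the scope): 8.

8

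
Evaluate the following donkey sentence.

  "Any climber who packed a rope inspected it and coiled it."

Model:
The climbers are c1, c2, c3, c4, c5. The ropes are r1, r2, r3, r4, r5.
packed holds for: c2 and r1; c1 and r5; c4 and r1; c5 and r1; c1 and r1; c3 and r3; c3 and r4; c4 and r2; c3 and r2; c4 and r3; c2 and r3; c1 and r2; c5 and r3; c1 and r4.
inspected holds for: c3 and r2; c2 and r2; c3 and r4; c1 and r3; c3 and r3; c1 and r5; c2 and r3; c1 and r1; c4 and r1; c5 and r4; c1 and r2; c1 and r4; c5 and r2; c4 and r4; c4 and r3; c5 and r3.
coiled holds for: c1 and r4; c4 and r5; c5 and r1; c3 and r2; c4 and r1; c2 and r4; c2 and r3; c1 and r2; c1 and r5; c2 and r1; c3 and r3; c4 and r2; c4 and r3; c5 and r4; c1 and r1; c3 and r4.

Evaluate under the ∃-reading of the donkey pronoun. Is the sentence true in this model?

"it" takes "a rope" as antecedent — a donkey pronoun bound across the clause boundary.
Weak reading: every climber c with some packed-rope has at least one packed-rope r such that inspected(c,r) ∧ coiled(c,r).
Per climber: c1:✓  c2:✓  c3:✓  c4:✓  c5:✗
c5 has no witness among its packed-ropes.

False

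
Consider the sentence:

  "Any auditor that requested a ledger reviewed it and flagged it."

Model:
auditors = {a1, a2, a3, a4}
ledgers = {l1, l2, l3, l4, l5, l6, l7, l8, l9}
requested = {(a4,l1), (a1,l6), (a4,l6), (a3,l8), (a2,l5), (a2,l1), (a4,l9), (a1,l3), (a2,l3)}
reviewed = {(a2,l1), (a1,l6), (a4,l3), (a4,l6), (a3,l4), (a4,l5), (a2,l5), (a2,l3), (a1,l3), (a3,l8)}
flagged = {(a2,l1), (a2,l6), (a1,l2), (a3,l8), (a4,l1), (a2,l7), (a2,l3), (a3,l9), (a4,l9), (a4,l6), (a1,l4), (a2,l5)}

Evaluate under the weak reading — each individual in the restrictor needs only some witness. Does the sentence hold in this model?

False

"it" takes "a ledger" as antecedent — a donkey pronoun bound across the clause boundary.
Weak reading: every auditor a with some requested-ledger has at least one requested-ledger l such that reviewed(a,l) ∧ flagged(a,l).
Per auditor: a1:✗  a2:✓  a3:✓  a4:✓
a1 has no witness among its requested-ledgers.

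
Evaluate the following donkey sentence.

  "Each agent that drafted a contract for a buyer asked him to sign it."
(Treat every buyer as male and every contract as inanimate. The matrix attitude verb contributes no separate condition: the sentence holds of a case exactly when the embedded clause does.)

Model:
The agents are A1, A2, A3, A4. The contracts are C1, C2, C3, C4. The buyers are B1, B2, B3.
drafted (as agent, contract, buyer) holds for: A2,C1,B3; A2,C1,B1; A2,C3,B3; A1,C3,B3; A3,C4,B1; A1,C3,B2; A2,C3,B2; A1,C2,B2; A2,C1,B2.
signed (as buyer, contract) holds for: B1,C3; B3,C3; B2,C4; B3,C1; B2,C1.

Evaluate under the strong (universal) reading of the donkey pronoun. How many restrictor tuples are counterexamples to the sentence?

5

"him" takes "a buyer" as antecedent and "it" takes "a contract"; both are donkey pronouns co-varying with the restrictor.
Strong reading: for every (a,c,b) with drafted(a,c,b), signed(b,c).
Restrictor triples: (A1,C2,B2)→signed(B2,C2) ✗  (A1,C3,B2)→signed(B2,C3) ✗  (A1,C3,B3)→signed(B3,C3) ✓  (A2,C1,B1)→signed(B1,C1) ✗  (A2,C1,B2)→signed(B2,C1) ✓  (A2,C1,B3)→signed(B3,C1) ✓  (A2,C3,B2)→signed(B2,C3) ✗  (A2,C3,B3)→signed(B3,C3) ✓  (A3,C4,B1)→signed(B1,C4) ✗
Counterexamples (restrictor triples failing the scope): 5.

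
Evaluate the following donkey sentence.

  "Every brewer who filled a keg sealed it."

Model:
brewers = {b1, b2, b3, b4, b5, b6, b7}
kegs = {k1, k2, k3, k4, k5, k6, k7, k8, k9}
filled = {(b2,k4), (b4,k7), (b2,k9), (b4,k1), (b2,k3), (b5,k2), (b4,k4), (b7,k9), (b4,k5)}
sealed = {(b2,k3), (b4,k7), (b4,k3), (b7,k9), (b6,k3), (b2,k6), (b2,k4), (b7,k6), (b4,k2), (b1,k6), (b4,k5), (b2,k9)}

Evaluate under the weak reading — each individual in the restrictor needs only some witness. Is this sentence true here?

"it" takes "a keg" as antecedent — a donkey pronoun bound across the clause boundary.
Weak reading: every brewer b with some filled-keg has at least one filled-keg k such that sealed(b,k).
Per brewer: b2:✓  b4:✓  b5:✗  b7:✓
b5 has no witness among its filled-kegs.

False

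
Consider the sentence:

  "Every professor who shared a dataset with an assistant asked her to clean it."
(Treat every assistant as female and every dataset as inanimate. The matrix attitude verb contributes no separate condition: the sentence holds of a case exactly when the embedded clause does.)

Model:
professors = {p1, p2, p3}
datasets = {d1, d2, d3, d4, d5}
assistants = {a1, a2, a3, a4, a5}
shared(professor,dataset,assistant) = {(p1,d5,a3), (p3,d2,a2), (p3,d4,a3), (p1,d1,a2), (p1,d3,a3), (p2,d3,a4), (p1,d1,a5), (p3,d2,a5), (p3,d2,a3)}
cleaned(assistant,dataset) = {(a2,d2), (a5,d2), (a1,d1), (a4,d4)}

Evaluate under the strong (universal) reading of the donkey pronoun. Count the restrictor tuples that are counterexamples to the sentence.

"her" takes "an assistant" as antecedent and "it" takes "a dataset"; both are donkey pronouns co-varying with the restrictor.
Strong reading: for every (p,d,a) with shared(p,d,a), cleaned(a,d).
Restrictor triples: (p1,d1,a2)→cleaned(a2,d1) ✗  (p1,d1,a5)→cleaned(a5,d1) ✗  (p1,d3,a3)→cleaned(a3,d3) ✗  (p1,d5,a3)→cleaned(a3,d5) ✗  (p2,d3,a4)→cleaned(a4,d3) ✗  (p3,d2,a2)→cleaned(a2,d2) ✓  (p3,d2,a3)→cleaned(a3,d2) ✗  (p3,d2,a5)→cleaned(a5,d2) ✓  (p3,d4,a3)→cleaned(a3,d4) ✗
Counterexamples (restrictor triples failing the scope): 7.

7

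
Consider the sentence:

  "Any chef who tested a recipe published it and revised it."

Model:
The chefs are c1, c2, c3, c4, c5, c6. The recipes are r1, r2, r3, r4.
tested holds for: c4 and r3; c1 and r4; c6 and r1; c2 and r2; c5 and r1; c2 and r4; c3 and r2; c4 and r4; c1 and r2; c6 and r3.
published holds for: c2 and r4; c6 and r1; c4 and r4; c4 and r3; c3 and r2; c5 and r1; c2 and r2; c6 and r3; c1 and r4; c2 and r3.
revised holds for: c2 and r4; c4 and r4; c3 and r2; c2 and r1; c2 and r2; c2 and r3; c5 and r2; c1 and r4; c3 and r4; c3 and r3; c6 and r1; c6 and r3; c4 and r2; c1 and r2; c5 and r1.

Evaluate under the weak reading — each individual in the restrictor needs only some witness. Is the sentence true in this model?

"it" takes "a recipe" as antecedent — a donkey pronoun bound across the clause boundary.
Weak reading: every chef c with some tested-recipe has at least one tested-recipe r such that published(c,r) ∧ revised(c,r).
Per chef: c1:✓  c2:✓  c3:✓  c4:✓  c5:✓  c6:✓
Every chef in the restrictor has a witness.

True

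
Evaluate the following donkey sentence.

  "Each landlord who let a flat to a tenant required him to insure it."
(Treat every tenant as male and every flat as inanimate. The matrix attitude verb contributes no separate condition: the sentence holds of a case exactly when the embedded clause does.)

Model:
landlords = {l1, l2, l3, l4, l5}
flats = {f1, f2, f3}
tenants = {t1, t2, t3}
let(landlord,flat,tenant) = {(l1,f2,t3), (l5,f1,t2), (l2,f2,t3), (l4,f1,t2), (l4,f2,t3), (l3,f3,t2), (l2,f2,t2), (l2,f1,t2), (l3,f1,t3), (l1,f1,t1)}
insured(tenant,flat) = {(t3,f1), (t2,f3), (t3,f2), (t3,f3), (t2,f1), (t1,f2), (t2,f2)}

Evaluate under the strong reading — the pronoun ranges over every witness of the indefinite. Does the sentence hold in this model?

"him" takes "a tenant" as antecedent and "it" takes "a flat"; both are donkey pronouns co-varying with the restrictor.
Strong reading: for every (l,f,t) with let(l,f,t), insured(t,f).
Restrictor triples: (l1,f1,t1)→insured(t1,f1) ✗  (l1,f2,t3)→insured(t3,f2) ✓  (l2,f1,t2)→insured(t2,f1) ✓  (l2,f2,t2)→insured(t2,f2) ✓  (l2,f2,t3)→insured(t3,f2) ✓  (l3,f1,t3)→insured(t3,f1) ✓  (l3,f3,t2)→insured(t2,f3) ✓  (l4,f1,t2)→insured(t2,f1) ✓  (l4,f2,t3)→insured(t3,f2) ✓  (l5,f1,t2)→insured(t2,f1) ✓
Counterexample: (l1,f1,t1) — insured(t1,f1) does not hold.

False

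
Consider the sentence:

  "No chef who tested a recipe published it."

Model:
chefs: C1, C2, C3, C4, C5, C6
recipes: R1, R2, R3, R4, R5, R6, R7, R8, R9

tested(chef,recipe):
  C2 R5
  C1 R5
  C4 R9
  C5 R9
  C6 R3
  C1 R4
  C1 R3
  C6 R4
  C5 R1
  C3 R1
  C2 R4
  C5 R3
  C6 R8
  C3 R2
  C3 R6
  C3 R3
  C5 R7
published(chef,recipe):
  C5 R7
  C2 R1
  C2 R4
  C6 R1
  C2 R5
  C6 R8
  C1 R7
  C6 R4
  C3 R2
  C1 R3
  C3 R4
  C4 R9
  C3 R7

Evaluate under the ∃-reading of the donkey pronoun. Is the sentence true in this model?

False

"it" takes "a recipe" as antecedent — a donkey pronoun bound across the clause boundary.
Truth condition: for no (c,r) with tested(c,r) does published(c,r) hold.
Restrictor pairs — does the scope hold? (C1,R3):holds  (C1,R4):fails  (C1,R5):fails  (C2,R4):holds  (C2,R5):holds  (C3,R1):fails  (C3,R2):holds  (C3,R3):fails  (C3,R6):fails  (C4,R9):holds  (C5,R1):fails  (C5,R3):fails  (C5,R7):holds  (C5,R9):fails  (C6,R3):fails  (C6,R4):holds  (C6,R8):holds
Scope holds for 8 pair(s), so the sentence is false.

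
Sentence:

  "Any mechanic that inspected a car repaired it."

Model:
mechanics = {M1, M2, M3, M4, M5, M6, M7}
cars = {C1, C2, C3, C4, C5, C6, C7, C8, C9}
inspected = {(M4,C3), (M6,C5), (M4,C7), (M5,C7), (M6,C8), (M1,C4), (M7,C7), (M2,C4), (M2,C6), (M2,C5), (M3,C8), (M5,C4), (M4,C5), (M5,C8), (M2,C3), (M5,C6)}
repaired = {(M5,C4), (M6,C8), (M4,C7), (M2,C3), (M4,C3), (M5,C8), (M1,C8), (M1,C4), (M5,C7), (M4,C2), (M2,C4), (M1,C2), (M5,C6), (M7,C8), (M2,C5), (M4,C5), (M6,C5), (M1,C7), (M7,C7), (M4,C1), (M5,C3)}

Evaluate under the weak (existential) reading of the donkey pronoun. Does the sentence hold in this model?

"it" takes "a car" as antecedent — a donkey pronoun bound across the clause boundary.
Weak reading: every mechanic m with some inspected-car has at least one inspected-car c such that repaired(m,c).
Per mechanic: M1:✓  M2:✓  M3:✗  M4:✓  M5:✓  M6:✓  M7:✓
M3 has no witness among its inspected-cars.

False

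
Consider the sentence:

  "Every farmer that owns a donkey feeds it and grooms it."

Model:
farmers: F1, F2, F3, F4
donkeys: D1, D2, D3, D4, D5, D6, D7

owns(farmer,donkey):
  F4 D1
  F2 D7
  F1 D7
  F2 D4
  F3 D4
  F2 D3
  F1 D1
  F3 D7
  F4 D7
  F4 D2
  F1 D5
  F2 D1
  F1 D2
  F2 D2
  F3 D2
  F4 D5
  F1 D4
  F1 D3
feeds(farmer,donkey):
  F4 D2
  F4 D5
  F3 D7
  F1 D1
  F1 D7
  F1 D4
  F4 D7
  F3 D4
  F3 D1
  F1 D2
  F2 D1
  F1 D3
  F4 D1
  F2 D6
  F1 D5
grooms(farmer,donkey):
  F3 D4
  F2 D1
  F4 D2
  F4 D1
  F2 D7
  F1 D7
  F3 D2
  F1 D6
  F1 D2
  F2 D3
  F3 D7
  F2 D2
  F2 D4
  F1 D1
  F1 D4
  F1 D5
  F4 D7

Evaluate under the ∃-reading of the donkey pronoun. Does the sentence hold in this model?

"it" takes "a donkey" as antecedent — a donkey pronoun bound across the clause boundary.
Weak reading: every farmer f with some owns-donkey has at least one owns-donkey d such that feeds(f,d) ∧ grooms(f,d).
Per farmer: F1:✓  F2:✓  F3:✓  F4:✓
Every farmer in the restrictor has a witness.

True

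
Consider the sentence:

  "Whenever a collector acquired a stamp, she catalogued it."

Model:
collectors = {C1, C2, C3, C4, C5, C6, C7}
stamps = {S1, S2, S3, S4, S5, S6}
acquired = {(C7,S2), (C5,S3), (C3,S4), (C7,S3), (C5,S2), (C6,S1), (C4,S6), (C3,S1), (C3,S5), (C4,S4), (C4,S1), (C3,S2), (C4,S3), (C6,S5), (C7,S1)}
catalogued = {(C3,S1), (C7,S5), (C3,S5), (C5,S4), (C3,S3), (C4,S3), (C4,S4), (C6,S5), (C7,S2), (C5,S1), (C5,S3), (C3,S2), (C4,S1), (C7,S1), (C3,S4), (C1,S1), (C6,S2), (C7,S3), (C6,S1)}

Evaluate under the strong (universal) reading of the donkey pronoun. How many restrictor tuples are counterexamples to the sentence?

"it" takes "a stamp" as antecedent — a donkey pronoun bound across the clause boundary.
Strong reading: for every (c,s) with acquired(c,s), catalogued(c,s).
Restrictor pairs: (C3,S1) ✓  (C3,S2) ✓  (C3,S4) ✓  (C3,S5) ✓  (C4,S1) ✓  (C4,S3) ✓  (C4,S4) ✓  (C4,S6) ✗  (C5,S2) ✗  (C5,S3) ✓  (C6,S1) ✓  (C6,S5) ✓  (C7,S1) ✓  (C7,S2) ✓  (C7,S3) ✓
Counterexamples (restrictor pairs failing the scope): 2.

2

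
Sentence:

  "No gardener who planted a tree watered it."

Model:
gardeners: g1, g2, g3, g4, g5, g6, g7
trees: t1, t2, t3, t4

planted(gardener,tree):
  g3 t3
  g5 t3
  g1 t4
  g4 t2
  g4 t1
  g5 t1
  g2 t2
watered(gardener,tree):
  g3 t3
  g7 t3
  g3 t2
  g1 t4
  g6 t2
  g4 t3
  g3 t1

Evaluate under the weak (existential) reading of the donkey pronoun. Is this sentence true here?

"it" takes "a tree" as antecedent — a donkey pronoun bound across the clause boundary.
Truth condition: for no (g,t) with planted(g,t) does watered(g,t) hold.
Restrictor pairs — does the scope hold? (g1,t4):holds  (g2,t2):fails  (g3,t3):holds  (g4,t1):fails  (g4,t2):fails  (g5,t1):fails  (g5,t3):fails
Scope holds for 2 pair(s), so the sentence is false.

False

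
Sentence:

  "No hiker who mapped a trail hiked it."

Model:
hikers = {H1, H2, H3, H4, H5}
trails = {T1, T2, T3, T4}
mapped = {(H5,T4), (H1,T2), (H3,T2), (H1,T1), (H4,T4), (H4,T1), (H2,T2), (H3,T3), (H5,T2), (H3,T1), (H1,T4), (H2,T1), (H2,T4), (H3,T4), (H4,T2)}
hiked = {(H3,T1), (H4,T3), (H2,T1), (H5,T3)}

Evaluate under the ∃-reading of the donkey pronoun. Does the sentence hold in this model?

False

"it" takes "a trail" as antecedent — a donkey pronoun bound across the clause boundary.
Truth condition: for no (h,t) with mapped(h,t) does hiked(h,t) hold.
Restrictor pairs — does the scope hold? (H1,T1):fails  (H1,T2):fails  (H1,T4):fails  (H2,T1):holds  (H2,T2):fails  (H2,T4):fails  (H3,T1):holds  (H3,T2):fails  (H3,T3):fails  (H3,T4):fails  (H4,T1):fails  (H4,T2):fails  (H4,T4):fails  (H5,T2):fails  (H5,T4):fails
Scope holds for 2 pair(s), so the sentence is false.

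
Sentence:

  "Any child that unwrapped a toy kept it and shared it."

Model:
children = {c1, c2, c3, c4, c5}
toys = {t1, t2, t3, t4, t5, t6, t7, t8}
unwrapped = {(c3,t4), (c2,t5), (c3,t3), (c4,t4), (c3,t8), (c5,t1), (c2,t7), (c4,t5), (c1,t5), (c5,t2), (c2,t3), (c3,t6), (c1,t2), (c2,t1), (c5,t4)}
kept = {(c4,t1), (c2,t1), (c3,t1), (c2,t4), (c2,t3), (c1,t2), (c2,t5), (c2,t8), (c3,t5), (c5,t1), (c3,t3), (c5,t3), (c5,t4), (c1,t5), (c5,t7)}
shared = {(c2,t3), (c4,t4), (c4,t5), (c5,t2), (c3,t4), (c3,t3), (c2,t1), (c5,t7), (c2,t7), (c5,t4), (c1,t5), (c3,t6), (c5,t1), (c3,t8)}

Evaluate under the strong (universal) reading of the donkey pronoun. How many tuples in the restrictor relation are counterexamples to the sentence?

9

"it" takes "a toy" as antecedent — a donkey pronoun bound across the clause boundary.
Strong reading: for every (c,t) with unwrapped(c,t), kept(c,t) ∧ shared(c,t).
Restrictor pairs: (c1,t2) ✗  (c1,t5) ✓  (c2,t1) ✓  (c2,t3) ✓  (c2,t5) ✗  (c2,t7) ✗  (c3,t3) ✓  (c3,t4) ✗  (c3,t6) ✗  (c3,t8) ✗  (c4,t4) ✗  (c4,t5) ✗  (c5,t1) ✓  (c5,t2) ✗  (c5,t4) ✓
Counterexamples (restrictor pairs failing the scope): 9.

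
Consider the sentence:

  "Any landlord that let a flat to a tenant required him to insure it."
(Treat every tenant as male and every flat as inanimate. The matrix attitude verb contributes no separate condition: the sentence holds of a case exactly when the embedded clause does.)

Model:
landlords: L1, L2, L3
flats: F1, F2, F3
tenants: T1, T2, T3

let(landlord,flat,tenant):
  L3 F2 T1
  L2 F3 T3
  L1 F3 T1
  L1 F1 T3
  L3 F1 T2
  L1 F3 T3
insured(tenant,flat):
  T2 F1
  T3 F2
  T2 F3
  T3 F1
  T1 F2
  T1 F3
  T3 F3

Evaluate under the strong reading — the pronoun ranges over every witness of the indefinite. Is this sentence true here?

"him" takes "a tenant" as antecedent and "it" takes "a flat"; both are donkey pronouns co-varying with the restrictor.
Strong reading: for every (l,f,t) with let(l,f,t), insured(t,f).
Restrictor triples: (L1,F1,T3)→insured(T3,F1) ✓  (L1,F3,T1)→insured(T1,F3) ✓  (L1,F3,T3)→insured(T3,F3) ✓  (L2,F3,T3)→insured(T3,F3) ✓  (L3,F1,T2)→insured(T2,F1) ✓  (L3,F2,T1)→insured(T1,F2) ✓
Every restrictor triple satisfies the scope.

True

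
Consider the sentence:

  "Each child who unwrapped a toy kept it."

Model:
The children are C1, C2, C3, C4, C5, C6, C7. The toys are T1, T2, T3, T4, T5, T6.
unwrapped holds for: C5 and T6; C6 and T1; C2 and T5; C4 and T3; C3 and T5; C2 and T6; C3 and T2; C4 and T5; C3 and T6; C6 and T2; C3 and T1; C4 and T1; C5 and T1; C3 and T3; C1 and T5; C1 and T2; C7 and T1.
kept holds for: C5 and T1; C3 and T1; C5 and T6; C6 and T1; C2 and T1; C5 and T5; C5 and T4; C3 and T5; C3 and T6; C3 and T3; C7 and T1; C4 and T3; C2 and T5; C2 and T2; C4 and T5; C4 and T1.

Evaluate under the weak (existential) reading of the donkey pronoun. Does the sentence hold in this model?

False

"it" takes "a toy" as antecedent — a donkey pronoun bound across the clause boundary.
Weak reading: every child c with some unwrapped-toy has at least one unwrapped-toy t such that kept(c,t).
Per child: C1:✗  C2:✓  C3:✓  C4:✓  C5:✓  C6:✓  C7:✓
C1 has no witness among its unwrapped-toys.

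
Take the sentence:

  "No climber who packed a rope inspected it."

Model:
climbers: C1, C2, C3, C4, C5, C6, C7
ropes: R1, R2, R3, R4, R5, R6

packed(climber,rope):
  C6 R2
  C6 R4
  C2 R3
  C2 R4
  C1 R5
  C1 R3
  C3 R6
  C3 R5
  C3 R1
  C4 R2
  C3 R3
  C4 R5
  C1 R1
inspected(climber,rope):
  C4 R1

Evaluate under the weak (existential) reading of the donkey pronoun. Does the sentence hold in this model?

True

"it" takes "a rope" as antecedent — a donkey pronoun bound across the clause boundary.
Truth condition: for no (c,r) with packed(c,r) does inspected(c,r) hold.
Restrictor pairs — does the scope hold? (C1,R1):fails  (C1,R3):fails  (C1,R5):fails  (C2,R3):fails  (C2,R4):fails  (C3,R1):fails  (C3,R3):fails  (C3,R5):fails  (C3,R6):fails  (C4,R2):fails  (C4,R5):fails  (C6,R2):fails  (C6,R4):fails
Scope holds for no restrictor pair, so the sentence is true.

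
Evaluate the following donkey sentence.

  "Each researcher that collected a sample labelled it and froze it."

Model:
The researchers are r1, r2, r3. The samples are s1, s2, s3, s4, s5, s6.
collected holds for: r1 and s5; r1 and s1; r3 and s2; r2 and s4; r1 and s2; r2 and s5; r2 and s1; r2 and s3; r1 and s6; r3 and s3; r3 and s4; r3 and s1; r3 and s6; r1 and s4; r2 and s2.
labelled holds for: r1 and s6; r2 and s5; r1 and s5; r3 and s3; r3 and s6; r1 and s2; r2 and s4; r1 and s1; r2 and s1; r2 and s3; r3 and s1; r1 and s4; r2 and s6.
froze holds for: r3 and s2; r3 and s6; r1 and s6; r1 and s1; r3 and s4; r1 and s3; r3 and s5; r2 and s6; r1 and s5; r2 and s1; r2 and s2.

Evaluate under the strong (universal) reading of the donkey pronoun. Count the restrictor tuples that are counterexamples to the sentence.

"it" takes "a sample" as antecedent — a donkey pronoun bound across the clause boundary.
Strong reading: for every (r,s) with collected(r,s), labelled(r,s) ∧ froze(r,s).
Restrictor pairs: (r1,s1) ✓  (r1,s2) ✗  (r1,s4) ✗  (r1,s5) ✓  (r1,s6) ✓  (r2,s1) ✓  (r2,s2) ✗  (r2,s3) ✗  (r2,s4) ✗  (r2,s5) ✗  (r3,s1) ✗  (r3,s2) ✗  (r3,s3) ✗  (r3,s4) ✗  (r3,s6) ✓
Counterexamples (restrictor pairs failing the scope): 10.

10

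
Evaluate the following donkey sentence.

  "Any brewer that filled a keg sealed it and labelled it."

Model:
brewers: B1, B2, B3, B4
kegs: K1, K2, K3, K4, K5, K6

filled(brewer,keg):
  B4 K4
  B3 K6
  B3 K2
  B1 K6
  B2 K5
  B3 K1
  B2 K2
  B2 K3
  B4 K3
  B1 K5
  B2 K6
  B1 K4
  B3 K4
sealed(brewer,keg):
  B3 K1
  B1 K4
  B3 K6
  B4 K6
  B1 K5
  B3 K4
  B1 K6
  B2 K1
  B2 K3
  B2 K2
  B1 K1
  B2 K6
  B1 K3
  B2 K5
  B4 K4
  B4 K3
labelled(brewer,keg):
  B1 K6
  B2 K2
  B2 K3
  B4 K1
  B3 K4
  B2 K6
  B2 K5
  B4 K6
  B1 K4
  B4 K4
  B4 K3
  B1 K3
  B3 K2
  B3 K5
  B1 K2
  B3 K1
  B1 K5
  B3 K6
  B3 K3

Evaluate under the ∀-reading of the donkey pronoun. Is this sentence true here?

"it" takes "a keg" as antecedent — a donkey pronoun bound across the clause boundary.
Strong reading: for every (b,k) with filled(b,k), sealed(b,k) ∧ labelled(b,k).
Restrictor pairs: (B1,K4) ✓  (B1,K5) ✓  (B1,K6) ✓  (B2,K2) ✓  (B2,K3) ✓  (B2,K5) ✓  (B2,K6) ✓  (B3,K1) ✓  (B3,K2) ✗  (B3,K4) ✓  (B3,K6) ✓  (B4,K3) ✓  (B4,K4) ✓
Counterexample: (B3,K2) is in filled but fails the scope.

False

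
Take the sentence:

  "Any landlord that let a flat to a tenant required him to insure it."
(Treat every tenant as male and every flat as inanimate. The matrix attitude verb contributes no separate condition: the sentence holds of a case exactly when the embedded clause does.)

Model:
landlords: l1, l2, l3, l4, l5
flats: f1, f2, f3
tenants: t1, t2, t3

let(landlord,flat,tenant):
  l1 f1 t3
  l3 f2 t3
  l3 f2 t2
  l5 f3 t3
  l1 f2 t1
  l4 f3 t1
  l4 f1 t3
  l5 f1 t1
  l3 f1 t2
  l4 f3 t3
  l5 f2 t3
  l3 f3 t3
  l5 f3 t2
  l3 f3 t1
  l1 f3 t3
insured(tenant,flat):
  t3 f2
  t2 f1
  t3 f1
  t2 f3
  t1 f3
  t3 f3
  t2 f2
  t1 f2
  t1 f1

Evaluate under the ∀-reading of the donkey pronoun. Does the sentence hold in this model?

"him" takes "a tenant" as antecedent and "it" takes "a flat"; both are donkey pronouns co-varying with the restrictor.
Strong reading: for every (l,f,t) with let(l,f,t), insured(t,f).
Restrictor triples: (l1,f1,t3)→insured(t3,f1) ✓  (l1,f2,t1)→insured(t1,f2) ✓  (l1,f3,t3)→insured(t3,f3) ✓  (l3,f1,t2)→insured(t2,f1) ✓  (l3,f2,t2)→insured(t2,f2) ✓  (l3,f2,t3)→insured(t3,f2) ✓  (l3,f3,t1)→insured(t1,f3) ✓  (l3,f3,t3)→insured(t3,f3) ✓  (l4,f1,t3)→insured(t3,f1) ✓  (l4,f3,t1)→insured(t1,f3) ✓  (l4,f3,t3)→insured(t3,f3) ✓  (l5,f1,t1)→insured(t1,f1) ✓  (l5,f2,t3)→insured(t3,f2) ✓  (l5,f3,t2)→insured(t2,f3) ✓  (l5,f3,t3)→insured(t3,f3) ✓
Every restrictor triple satisfies the scope.

True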